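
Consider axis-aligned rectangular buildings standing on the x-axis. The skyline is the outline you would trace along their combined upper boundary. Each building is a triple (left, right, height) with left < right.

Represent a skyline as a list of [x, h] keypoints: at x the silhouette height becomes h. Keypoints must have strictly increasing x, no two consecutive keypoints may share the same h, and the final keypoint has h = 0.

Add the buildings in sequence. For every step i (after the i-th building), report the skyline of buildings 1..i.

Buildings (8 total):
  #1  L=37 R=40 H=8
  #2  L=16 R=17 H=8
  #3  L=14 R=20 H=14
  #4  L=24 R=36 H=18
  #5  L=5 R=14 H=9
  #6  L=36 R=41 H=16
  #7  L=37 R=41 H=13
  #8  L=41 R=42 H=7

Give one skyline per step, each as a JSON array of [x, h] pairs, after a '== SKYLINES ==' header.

== SKYLINES ==
[[37,8],[40,0]]
[[16,8],[17,0],[37,8],[40,0]]
[[14,14],[20,0],[37,8],[40,0]]
[[14,14],[20,0],[24,18],[36,0],[37,8],[40,0]]
[[5,9],[14,14],[20,0],[24,18],[36,0],[37,8],[40,0]]
[[5,9],[14,14],[20,0],[24,18],[36,16],[41,0]]
[[5,9],[14,14],[20,0],[24,18],[36,16],[41,0]]
[[5,9],[14,14],[20,0],[24,18],[36,16],[41,7],[42,0]]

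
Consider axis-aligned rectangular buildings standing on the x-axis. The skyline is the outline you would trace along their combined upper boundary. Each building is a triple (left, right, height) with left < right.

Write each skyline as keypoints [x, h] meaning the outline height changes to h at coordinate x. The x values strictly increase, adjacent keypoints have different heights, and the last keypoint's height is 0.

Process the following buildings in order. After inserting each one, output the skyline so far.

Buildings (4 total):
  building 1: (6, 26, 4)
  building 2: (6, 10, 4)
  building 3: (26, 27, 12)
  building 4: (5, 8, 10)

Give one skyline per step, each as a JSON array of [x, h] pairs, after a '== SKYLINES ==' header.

== SKYLINES ==
[[6,4],[26,0]]
[[6,4],[26,0]]
[[6,4],[26,12],[27,0]]
[[5,10],[8,4],[26,12],[27,0]]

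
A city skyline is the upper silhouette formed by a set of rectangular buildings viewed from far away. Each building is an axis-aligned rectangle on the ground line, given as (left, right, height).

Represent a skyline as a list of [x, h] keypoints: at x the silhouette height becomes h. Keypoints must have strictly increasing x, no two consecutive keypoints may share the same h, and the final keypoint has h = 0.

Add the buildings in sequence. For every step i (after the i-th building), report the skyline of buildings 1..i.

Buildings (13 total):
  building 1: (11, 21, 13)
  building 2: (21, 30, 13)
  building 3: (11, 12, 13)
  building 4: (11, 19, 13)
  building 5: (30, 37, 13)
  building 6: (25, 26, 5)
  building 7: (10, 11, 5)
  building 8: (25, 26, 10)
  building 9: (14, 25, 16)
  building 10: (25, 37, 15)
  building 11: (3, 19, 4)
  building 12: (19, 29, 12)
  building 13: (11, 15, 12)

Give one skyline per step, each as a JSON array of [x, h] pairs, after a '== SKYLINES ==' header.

== SKYLINES ==
[[11,13],[21,0]]
[[11,13],[30,0]]
[[11,13],[30,0]]
[[11,13],[30,0]]
[[11,13],[37,0]]
[[11,13],[37,0]]
[[10,5],[11,13],[37,0]]
[[10,5],[11,13],[37,0]]
[[10,5],[11,13],[14,16],[25,13],[37,0]]
[[10,5],[11,13],[14,16],[25,15],[37,0]]
[[3,4],[10,5],[11,13],[14,16],[25,15],[37,0]]
[[3,4],[10,5],[11,13],[14,16],[25,15],[37,0]]
[[3,4],[10,5],[11,13],[14,16],[25,15],[37,0]]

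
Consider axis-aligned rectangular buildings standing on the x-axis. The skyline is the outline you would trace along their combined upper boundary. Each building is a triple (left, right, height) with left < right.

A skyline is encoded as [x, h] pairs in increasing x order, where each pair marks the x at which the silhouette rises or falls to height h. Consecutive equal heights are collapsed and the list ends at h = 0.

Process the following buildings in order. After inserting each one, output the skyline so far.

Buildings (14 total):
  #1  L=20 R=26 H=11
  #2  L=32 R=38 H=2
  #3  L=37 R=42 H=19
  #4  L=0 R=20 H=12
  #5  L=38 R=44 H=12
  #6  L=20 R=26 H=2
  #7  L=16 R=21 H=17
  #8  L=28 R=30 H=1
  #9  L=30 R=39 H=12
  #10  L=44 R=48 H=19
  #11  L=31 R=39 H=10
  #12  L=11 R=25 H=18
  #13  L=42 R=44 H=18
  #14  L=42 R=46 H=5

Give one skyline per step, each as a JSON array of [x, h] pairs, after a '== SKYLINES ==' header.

== SKYLINES ==
[[20,11],[26,0]]
[[20,11],[26,0],[32,2],[38,0]]
[[20,11],[26,0],[32,2],[37,19],[42,0]]
[[0,12],[20,11],[26,0],[32,2],[37,19],[42,0]]
[[0,12],[20,11],[26,0],[32,2],[37,19],[42,12],[44,0]]
[[0,12],[20,11],[26,0],[32,2],[37,19],[42,12],[44,0]]
[[0,12],[16,17],[21,11],[26,0],[32,2],[37,19],[42,12],[44,0]]
[[0,12],[16,17],[21,11],[26,0],[28,1],[30,0],[32,2],[37,19],[42,12],[44,0]]
[[0,12],[16,17],[21,11],[26,0],[28,1],[30,12],[37,19],[42,12],[44,0]]
[[0,12],[16,17],[21,11],[26,0],[28,1],[30,12],[37,19],[42,12],[44,19],[48,0]]
[[0,12],[16,17],[21,11],[26,0],[28,1],[30,12],[37,19],[42,12],[44,19],[48,0]]
[[0,12],[11,18],[25,11],[26,0],[28,1],[30,12],[37,19],[42,12],[44,19],[48,0]]
[[0,12],[11,18],[25,11],[26,0],[28,1],[30,12],[37,19],[42,18],[44,19],[48,0]]
[[0,12],[11,18],[25,11],[26,0],[28,1],[30,12],[37,19],[42,18],[44,19],[48,0]]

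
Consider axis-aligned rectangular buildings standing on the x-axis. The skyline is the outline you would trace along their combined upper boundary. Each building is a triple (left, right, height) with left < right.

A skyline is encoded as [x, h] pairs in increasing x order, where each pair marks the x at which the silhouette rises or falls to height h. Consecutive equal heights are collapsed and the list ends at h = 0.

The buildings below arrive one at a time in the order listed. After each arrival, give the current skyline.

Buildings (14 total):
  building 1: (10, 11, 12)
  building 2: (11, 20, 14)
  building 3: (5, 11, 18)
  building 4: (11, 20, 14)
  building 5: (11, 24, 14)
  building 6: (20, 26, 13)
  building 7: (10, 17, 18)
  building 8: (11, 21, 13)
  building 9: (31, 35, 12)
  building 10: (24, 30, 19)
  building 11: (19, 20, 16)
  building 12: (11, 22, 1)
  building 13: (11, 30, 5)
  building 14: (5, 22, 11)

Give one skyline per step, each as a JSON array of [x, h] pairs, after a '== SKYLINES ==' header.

== SKYLINES ==
[[10,12],[11,0]]
[[10,12],[11,14],[20,0]]
[[5,18],[11,14],[20,0]]
[[5,18],[11,14],[20,0]]
[[5,18],[11,14],[24,0]]
[[5,18],[11,14],[24,13],[26,0]]
[[5,18],[17,14],[24,13],[26,0]]
[[5,18],[17,14],[24,13],[26,0]]
[[5,18],[17,14],[24,13],[26,0],[31,12],[35,0]]
[[5,18],[17,14],[24,19],[30,0],[31,12],[35,0]]
[[5,18],[17,14],[19,16],[20,14],[24,19],[30,0],[31,12],[35,0]]
[[5,18],[17,14],[19,16],[20,14],[24,19],[30,0],[31,12],[35,0]]
[[5,18],[17,14],[19,16],[20,14],[24,19],[30,0],[31,12],[35,0]]
[[5,18],[17,14],[19,16],[20,14],[24,19],[30,0],[31,12],[35,0]]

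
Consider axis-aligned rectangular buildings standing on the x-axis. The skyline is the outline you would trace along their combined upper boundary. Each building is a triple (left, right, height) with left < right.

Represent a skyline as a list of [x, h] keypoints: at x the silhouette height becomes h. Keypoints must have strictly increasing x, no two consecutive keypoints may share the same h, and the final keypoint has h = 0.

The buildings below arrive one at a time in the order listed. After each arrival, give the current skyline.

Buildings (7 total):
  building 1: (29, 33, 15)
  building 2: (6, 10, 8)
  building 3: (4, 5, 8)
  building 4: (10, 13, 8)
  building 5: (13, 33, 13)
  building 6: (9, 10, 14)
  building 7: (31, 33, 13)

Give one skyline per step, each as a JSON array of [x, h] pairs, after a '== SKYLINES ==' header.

== SKYLINES ==
[[29,15],[33,0]]
[[6,8],[10,0],[29,15],[33,0]]
[[4,8],[5,0],[6,8],[10,0],[29,15],[33,0]]
[[4,8],[5,0],[6,8],[13,0],[29,15],[33,0]]
[[4,8],[5,0],[6,8],[13,13],[29,15],[33,0]]
[[4,8],[5,0],[6,8],[9,14],[10,8],[13,13],[29,15],[33,0]]
[[4,8],[5,0],[6,8],[9,14],[10,8],[13,13],[29,15],[33,0]]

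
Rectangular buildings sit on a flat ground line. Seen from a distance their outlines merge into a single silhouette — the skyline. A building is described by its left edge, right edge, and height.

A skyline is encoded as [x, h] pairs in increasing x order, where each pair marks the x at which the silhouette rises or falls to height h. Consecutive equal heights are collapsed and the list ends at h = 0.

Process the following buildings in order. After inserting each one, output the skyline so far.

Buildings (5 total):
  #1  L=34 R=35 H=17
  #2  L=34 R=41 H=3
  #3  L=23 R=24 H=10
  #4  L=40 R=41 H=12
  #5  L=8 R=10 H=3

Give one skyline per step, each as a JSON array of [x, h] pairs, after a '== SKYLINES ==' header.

== SKYLINES ==
[[34,17],[35,0]]
[[34,17],[35,3],[41,0]]
[[23,10],[24,0],[34,17],[35,3],[41,0]]
[[23,10],[24,0],[34,17],[35,3],[40,12],[41,0]]
[[8,3],[10,0],[23,10],[24,0],[34,17],[35,3],[40,12],[41,0]]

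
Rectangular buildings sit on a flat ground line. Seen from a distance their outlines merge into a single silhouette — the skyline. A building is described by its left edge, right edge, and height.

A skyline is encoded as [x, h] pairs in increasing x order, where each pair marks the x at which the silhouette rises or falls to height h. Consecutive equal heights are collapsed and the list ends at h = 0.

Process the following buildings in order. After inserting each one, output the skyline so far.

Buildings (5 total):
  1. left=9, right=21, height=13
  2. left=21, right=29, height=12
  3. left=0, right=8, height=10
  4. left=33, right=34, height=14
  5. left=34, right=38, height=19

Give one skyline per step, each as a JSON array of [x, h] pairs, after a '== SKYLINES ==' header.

== SKYLINES ==
[[9,13],[21,0]]
[[9,13],[21,12],[29,0]]
[[0,10],[8,0],[9,13],[21,12],[29,0]]
[[0,10],[8,0],[9,13],[21,12],[29,0],[33,14],[34,0]]
[[0,10],[8,0],[9,13],[21,12],[29,0],[33,14],[34,19],[38,0]]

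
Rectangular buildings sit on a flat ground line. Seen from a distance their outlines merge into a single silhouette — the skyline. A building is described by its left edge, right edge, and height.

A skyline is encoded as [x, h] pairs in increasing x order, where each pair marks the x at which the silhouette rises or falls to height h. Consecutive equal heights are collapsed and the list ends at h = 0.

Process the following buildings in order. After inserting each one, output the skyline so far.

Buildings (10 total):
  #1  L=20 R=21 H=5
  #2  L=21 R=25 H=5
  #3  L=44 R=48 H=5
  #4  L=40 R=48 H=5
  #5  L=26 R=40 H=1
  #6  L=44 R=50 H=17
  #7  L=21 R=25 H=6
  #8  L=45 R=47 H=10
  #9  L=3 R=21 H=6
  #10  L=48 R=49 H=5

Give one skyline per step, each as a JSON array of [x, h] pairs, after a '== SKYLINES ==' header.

== SKYLINES ==
[[20,5],[21,0]]
[[20,5],[25,0]]
[[20,5],[25,0],[44,5],[48,0]]
[[20,5],[25,0],[40,5],[48,0]]
[[20,5],[25,0],[26,1],[40,5],[48,0]]
[[20,5],[25,0],[26,1],[40,5],[44,17],[50,0]]
[[20,5],[21,6],[25,0],[26,1],[40,5],[44,17],[50,0]]
[[20,5],[21,6],[25,0],[26,1],[40,5],[44,17],[50,0]]
[[3,6],[25,0],[26,1],[40,5],[44,17],[50,0]]
[[3,6],[25,0],[26,1],[40,5],[44,17],[50,0]]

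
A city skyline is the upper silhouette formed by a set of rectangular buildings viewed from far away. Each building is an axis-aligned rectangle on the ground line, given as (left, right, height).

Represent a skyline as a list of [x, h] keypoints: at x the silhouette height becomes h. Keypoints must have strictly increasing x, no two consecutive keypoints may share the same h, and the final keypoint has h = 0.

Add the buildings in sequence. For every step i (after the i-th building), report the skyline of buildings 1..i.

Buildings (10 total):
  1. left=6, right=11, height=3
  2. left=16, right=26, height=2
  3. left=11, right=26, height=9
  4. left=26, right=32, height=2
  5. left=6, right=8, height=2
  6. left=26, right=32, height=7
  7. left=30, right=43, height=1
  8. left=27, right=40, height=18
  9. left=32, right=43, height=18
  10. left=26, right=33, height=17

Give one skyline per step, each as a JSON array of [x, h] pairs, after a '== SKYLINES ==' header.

== SKYLINES ==
[[6,3],[11,0]]
[[6,3],[11,0],[16,2],[26,0]]
[[6,3],[11,9],[26,0]]
[[6,3],[11,9],[26,2],[32,0]]
[[6,3],[11,9],[26,2],[32,0]]
[[6,3],[11,9],[26,7],[32,0]]
[[6,3],[11,9],[26,7],[32,1],[43,0]]
[[6,3],[11,9],[26,7],[27,18],[40,1],[43,0]]
[[6,3],[11,9],[26,7],[27,18],[43,0]]
[[6,3],[11,9],[26,17],[27,18],[43,0]]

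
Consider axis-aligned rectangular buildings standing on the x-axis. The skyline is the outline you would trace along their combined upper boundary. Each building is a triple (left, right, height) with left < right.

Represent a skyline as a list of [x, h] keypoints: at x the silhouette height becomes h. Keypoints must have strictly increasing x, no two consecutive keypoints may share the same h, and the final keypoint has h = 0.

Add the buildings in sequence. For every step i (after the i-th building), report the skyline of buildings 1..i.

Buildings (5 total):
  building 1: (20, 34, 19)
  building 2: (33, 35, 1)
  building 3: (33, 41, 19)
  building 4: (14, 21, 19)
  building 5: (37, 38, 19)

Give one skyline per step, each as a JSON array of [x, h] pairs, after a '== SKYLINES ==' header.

== SKYLINES ==
[[20,19],[34,0]]
[[20,19],[34,1],[35,0]]
[[20,19],[41,0]]
[[14,19],[41,0]]
[[14,19],[41,0]]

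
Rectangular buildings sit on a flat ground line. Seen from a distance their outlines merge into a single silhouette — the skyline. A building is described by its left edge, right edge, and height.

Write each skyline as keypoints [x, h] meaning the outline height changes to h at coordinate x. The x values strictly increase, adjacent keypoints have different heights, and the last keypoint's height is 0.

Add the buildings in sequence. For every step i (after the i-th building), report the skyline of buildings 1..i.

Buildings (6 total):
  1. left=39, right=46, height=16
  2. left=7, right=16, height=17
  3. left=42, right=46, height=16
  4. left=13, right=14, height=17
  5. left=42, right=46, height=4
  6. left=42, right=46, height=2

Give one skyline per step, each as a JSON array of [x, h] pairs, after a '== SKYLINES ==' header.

== SKYLINES ==
[[39,16],[46,0]]
[[7,17],[16,0],[39,16],[46,0]]
[[7,17],[16,0],[39,16],[46,0]]
[[7,17],[16,0],[39,16],[46,0]]
[[7,17],[16,0],[39,16],[46,0]]
[[7,17],[16,0],[39,16],[46,0]]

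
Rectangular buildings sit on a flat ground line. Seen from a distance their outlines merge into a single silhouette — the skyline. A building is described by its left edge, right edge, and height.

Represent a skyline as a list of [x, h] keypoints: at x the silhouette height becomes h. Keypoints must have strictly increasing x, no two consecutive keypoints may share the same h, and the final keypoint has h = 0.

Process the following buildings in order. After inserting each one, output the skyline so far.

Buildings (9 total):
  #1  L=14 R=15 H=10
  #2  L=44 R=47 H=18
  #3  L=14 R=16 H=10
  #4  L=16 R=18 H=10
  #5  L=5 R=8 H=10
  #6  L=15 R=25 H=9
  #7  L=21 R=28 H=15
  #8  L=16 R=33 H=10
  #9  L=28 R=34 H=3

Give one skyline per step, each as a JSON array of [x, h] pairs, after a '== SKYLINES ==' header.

== SKYLINES ==
[[14,10],[15,0]]
[[14,10],[15,0],[44,18],[47,0]]
[[14,10],[16,0],[44,18],[47,0]]
[[14,10],[18,0],[44,18],[47,0]]
[[5,10],[8,0],[14,10],[18,0],[44,18],[47,0]]
[[5,10],[8,0],[14,10],[18,9],[25,0],[44,18],[47,0]]
[[5,10],[8,0],[14,10],[18,9],[21,15],[28,0],[44,18],[47,0]]
[[5,10],[8,0],[14,10],[21,15],[28,10],[33,0],[44,18],[47,0]]
[[5,10],[8,0],[14,10],[21,15],[28,10],[33,3],[34,0],[44,18],[47,0]]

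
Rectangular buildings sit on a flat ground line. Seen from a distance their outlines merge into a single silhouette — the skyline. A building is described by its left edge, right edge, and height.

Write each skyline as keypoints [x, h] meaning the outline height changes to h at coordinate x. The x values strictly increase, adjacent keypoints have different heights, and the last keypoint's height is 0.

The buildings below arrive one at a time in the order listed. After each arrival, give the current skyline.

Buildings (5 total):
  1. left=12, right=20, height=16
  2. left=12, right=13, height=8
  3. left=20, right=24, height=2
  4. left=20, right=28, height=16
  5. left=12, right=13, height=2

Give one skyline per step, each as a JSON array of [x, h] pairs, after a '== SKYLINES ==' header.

== SKYLINES ==
[[12,16],[20,0]]
[[12,16],[20,0]]
[[12,16],[20,2],[24,0]]
[[12,16],[28,0]]
[[12,16],[28,0]]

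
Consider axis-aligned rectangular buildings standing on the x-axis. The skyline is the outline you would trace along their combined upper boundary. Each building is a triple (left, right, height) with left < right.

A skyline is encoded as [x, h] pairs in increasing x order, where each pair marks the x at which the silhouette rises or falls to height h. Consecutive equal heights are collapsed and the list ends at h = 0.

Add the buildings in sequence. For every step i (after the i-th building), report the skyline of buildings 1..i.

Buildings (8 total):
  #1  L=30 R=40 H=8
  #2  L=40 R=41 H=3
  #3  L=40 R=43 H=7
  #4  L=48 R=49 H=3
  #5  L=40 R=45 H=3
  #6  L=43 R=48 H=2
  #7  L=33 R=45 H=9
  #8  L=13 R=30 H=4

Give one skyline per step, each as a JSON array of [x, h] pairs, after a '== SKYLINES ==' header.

== SKYLINES ==
[[30,8],[40,0]]
[[30,8],[40,3],[41,0]]
[[30,8],[40,7],[43,0]]
[[30,8],[40,7],[43,0],[48,3],[49,0]]
[[30,8],[40,7],[43,3],[45,0],[48,3],[49,0]]
[[30,8],[40,7],[43,3],[45,2],[48,3],[49,0]]
[[30,8],[33,9],[45,2],[48,3],[49,0]]
[[13,4],[30,8],[33,9],[45,2],[48,3],[49,0]]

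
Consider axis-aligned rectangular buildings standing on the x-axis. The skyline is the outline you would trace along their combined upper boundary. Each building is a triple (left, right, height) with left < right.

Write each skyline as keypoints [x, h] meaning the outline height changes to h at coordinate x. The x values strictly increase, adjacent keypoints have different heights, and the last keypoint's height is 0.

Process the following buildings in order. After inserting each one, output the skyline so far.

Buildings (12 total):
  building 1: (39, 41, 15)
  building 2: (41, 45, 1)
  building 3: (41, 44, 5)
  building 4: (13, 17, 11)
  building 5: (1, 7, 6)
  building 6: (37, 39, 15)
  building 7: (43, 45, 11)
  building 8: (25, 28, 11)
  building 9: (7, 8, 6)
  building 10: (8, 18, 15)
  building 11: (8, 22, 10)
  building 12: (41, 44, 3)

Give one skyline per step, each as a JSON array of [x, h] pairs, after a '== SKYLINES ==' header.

== SKYLINES ==
[[39,15],[41,0]]
[[39,15],[41,1],[45,0]]
[[39,15],[41,5],[44,1],[45,0]]
[[13,11],[17,0],[39,15],[41,5],[44,1],[45,0]]
[[1,6],[7,0],[13,11],[17,0],[39,15],[41,5],[44,1],[45,0]]
[[1,6],[7,0],[13,11],[17,0],[37,15],[41,5],[44,1],[45,0]]
[[1,6],[7,0],[13,11],[17,0],[37,15],[41,5],[43,11],[45,0]]
[[1,6],[7,0],[13,11],[17,0],[25,11],[28,0],[37,15],[41,5],[43,11],[45,0]]
[[1,6],[8,0],[13,11],[17,0],[25,11],[28,0],[37,15],[41,5],[43,11],[45,0]]
[[1,6],[8,15],[18,0],[25,11],[28,0],[37,15],[41,5],[43,11],[45,0]]
[[1,6],[8,15],[18,10],[22,0],[25,11],[28,0],[37,15],[41,5],[43,11],[45,0]]
[[1,6],[8,15],[18,10],[22,0],[25,11],[28,0],[37,15],[41,5],[43,11],[45,0]]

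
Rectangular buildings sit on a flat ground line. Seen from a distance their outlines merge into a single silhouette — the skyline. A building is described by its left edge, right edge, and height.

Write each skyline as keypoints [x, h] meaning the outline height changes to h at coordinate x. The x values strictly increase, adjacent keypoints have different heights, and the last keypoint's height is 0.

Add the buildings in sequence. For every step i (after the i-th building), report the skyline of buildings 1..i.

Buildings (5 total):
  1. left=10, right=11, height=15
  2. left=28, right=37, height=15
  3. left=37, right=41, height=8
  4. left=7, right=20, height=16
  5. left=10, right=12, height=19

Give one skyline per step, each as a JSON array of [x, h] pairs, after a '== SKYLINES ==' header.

== SKYLINES ==
[[10,15],[11,0]]
[[10,15],[11,0],[28,15],[37,0]]
[[10,15],[11,0],[28,15],[37,8],[41,0]]
[[7,16],[20,0],[28,15],[37,8],[41,0]]
[[7,16],[10,19],[12,16],[20,0],[28,15],[37,8],[41,0]]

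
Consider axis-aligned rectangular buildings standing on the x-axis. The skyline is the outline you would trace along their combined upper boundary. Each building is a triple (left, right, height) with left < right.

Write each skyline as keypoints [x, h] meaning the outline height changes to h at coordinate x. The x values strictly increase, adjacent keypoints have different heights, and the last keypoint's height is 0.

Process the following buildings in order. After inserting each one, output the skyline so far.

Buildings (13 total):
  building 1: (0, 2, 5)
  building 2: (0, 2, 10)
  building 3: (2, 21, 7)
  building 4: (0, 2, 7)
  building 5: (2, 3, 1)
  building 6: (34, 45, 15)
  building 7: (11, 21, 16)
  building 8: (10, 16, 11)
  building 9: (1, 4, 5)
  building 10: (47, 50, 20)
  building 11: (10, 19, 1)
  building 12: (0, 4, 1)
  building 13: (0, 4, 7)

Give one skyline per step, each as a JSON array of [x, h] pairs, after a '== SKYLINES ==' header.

== SKYLINES ==
[[0,5],[2,0]]
[[0,10],[2,0]]
[[0,10],[2,7],[21,0]]
[[0,10],[2,7],[21,0]]
[[0,10],[2,7],[21,0]]
[[0,10],[2,7],[21,0],[34,15],[45,0]]
[[0,10],[2,7],[11,16],[21,0],[34,15],[45,0]]
[[0,10],[2,7],[10,11],[11,16],[21,0],[34,15],[45,0]]
[[0,10],[2,7],[10,11],[11,16],[21,0],[34,15],[45,0]]
[[0,10],[2,7],[10,11],[11,16],[21,0],[34,15],[45,0],[47,20],[50,0]]
[[0,10],[2,7],[10,11],[11,16],[21,0],[34,15],[45,0],[47,20],[50,0]]
[[0,10],[2,7],[10,11],[11,16],[21,0],[34,15],[45,0],[47,20],[50,0]]
[[0,10],[2,7],[10,11],[11,16],[21,0],[34,15],[45,0],[47,20],[50,0]]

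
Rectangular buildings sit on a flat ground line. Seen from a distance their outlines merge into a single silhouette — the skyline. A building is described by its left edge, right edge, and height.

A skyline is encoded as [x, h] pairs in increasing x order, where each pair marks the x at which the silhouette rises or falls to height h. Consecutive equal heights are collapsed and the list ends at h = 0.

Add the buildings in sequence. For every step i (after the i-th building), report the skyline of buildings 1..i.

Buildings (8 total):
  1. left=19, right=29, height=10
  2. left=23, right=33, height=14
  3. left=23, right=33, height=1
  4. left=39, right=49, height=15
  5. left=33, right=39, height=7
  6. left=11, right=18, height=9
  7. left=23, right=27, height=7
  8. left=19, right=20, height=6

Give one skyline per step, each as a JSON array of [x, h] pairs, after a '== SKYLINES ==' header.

== SKYLINES ==
[[19,10],[29,0]]
[[19,10],[23,14],[33,0]]
[[19,10],[23,14],[33,0]]
[[19,10],[23,14],[33,0],[39,15],[49,0]]
[[19,10],[23,14],[33,7],[39,15],[49,0]]
[[11,9],[18,0],[19,10],[23,14],[33,7],[39,15],[49,0]]
[[11,9],[18,0],[19,10],[23,14],[33,7],[39,15],[49,0]]
[[11,9],[18,0],[19,10],[23,14],[33,7],[39,15],[49,0]]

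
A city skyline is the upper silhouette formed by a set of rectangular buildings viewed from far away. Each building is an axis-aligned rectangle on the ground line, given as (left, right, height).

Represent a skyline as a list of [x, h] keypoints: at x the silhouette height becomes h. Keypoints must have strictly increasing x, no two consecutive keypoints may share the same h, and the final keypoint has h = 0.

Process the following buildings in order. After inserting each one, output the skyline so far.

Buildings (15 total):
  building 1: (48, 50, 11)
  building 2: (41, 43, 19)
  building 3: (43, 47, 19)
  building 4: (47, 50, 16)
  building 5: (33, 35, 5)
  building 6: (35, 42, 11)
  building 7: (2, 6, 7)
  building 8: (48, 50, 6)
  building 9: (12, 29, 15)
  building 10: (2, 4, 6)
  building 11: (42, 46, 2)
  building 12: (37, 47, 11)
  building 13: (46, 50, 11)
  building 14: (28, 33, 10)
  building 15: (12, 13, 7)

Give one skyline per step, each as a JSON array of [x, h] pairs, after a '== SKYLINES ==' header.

== SKYLINES ==
[[48,11],[50,0]]
[[41,19],[43,0],[48,11],[50,0]]
[[41,19],[47,0],[48,11],[50,0]]
[[41,19],[47,16],[50,0]]
[[33,5],[35,0],[41,19],[47,16],[50,0]]
[[33,5],[35,11],[41,19],[47,16],[50,0]]
[[2,7],[6,0],[33,5],[35,11],[41,19],[47,16],[50,0]]
[[2,7],[6,0],[33,5],[35,11],[41,19],[47,16],[50,0]]
[[2,7],[6,0],[12,15],[29,0],[33,5],[35,11],[41,19],[47,16],[50,0]]
[[2,7],[6,0],[12,15],[29,0],[33,5],[35,11],[41,19],[47,16],[50,0]]
[[2,7],[6,0],[12,15],[29,0],[33,5],[35,11],[41,19],[47,16],[50,0]]
[[2,7],[6,0],[12,15],[29,0],[33,5],[35,11],[41,19],[47,16],[50,0]]
[[2,7],[6,0],[12,15],[29,0],[33,5],[35,11],[41,19],[47,16],[50,0]]
[[2,7],[6,0],[12,15],[29,10],[33,5],[35,11],[41,19],[47,16],[50,0]]
[[2,7],[6,0],[12,15],[29,10],[33,5],[35,11],[41,19],[47,16],[50,0]]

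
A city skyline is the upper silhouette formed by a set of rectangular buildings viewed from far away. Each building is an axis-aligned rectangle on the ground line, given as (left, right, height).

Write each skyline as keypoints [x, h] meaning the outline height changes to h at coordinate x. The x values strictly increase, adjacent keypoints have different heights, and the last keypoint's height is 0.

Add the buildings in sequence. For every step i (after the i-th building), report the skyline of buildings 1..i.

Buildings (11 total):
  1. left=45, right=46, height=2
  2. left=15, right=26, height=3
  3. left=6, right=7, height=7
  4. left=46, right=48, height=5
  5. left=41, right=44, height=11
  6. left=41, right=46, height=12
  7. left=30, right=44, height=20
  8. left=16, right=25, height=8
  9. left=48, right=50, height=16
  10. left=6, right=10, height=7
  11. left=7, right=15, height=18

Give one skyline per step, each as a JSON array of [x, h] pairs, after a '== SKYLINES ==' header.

== SKYLINES ==
[[45,2],[46,0]]
[[15,3],[26,0],[45,2],[46,0]]
[[6,7],[7,0],[15,3],[26,0],[45,2],[46,0]]
[[6,7],[7,0],[15,3],[26,0],[45,2],[46,5],[48,0]]
[[6,7],[7,0],[15,3],[26,0],[41,11],[44,0],[45,2],[46,5],[48,0]]
[[6,7],[7,0],[15,3],[26,0],[41,12],[46,5],[48,0]]
[[6,7],[7,0],[15,3],[26,0],[30,20],[44,12],[46,5],[48,0]]
[[6,7],[7,0],[15,3],[16,8],[25,3],[26,0],[30,20],[44,12],[46,5],[48,0]]
[[6,7],[7,0],[15,3],[16,8],[25,3],[26,0],[30,20],[44,12],[46,5],[48,16],[50,0]]
[[6,7],[10,0],[15,3],[16,8],[25,3],[26,0],[30,20],[44,12],[46,5],[48,16],[50,0]]
[[6,7],[7,18],[15,3],[16,8],[25,3],[26,0],[30,20],[44,12],[46,5],[48,16],[50,0]]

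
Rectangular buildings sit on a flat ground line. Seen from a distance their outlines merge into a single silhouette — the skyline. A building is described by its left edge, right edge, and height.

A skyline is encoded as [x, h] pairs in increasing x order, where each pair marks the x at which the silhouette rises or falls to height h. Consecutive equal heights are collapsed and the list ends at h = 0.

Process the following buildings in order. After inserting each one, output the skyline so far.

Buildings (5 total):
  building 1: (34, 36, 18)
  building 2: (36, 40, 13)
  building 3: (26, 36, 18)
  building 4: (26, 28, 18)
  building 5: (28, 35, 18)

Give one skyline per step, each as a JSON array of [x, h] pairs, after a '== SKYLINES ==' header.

== SKYLINES ==
[[34,18],[36,0]]
[[34,18],[36,13],[40,0]]
[[26,18],[36,13],[40,0]]
[[26,18],[36,13],[40,0]]
[[26,18],[36,13],[40,0]]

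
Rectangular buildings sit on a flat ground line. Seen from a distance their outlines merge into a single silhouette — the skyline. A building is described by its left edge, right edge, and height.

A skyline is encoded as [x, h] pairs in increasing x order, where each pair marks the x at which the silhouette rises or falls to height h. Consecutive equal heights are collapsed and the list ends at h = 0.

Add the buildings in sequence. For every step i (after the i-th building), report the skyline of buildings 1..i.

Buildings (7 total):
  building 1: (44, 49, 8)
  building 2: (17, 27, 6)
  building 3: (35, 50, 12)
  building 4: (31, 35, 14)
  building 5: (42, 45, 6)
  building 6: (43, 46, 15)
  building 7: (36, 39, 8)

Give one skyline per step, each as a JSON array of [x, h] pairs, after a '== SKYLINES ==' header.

== SKYLINES ==
[[44,8],[49,0]]
[[17,6],[27,0],[44,8],[49,0]]
[[17,6],[27,0],[35,12],[50,0]]
[[17,6],[27,0],[31,14],[35,12],[50,0]]
[[17,6],[27,0],[31,14],[35,12],[50,0]]
[[17,6],[27,0],[31,14],[35,12],[43,15],[46,12],[50,0]]
[[17,6],[27,0],[31,14],[35,12],[43,15],[46,12],[50,0]]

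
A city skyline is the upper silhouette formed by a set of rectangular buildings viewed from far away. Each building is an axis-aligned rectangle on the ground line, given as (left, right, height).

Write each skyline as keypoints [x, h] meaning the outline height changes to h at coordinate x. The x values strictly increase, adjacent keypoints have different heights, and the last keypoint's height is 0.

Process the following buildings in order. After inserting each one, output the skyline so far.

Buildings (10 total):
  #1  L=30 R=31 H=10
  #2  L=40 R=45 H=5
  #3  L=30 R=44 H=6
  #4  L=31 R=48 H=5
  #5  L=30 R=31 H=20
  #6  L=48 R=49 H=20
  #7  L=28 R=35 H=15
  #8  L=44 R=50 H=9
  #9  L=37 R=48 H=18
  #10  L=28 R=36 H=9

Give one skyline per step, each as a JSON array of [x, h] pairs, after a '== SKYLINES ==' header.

== SKYLINES ==
[[30,10],[31,0]]
[[30,10],[31,0],[40,5],[45,0]]
[[30,10],[31,6],[44,5],[45,0]]
[[30,10],[31,6],[44,5],[48,0]]
[[30,20],[31,6],[44,5],[48,0]]
[[30,20],[31,6],[44,5],[48,20],[49,0]]
[[28,15],[30,20],[31,15],[35,6],[44,5],[48,20],[49,0]]
[[28,15],[30,20],[31,15],[35,6],[44,9],[48,20],[49,9],[50,0]]
[[28,15],[30,20],[31,15],[35,6],[37,18],[48,20],[49,9],[50,0]]
[[28,15],[30,20],[31,15],[35,9],[36,6],[37,18],[48,20],[49,9],[50,0]]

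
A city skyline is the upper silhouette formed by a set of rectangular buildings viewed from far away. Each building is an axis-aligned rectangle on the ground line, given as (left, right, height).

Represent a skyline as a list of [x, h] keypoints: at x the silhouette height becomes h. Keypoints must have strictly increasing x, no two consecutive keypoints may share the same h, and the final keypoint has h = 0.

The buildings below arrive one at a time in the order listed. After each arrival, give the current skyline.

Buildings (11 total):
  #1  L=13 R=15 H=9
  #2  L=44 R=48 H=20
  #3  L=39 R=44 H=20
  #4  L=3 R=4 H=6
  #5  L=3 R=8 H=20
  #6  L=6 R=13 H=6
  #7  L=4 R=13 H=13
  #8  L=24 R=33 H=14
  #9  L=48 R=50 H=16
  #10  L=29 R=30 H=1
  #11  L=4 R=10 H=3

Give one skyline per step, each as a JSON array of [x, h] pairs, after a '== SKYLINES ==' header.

== SKYLINES ==
[[13,9],[15,0]]
[[13,9],[15,0],[44,20],[48,0]]
[[13,9],[15,0],[39,20],[48,0]]
[[3,6],[4,0],[13,9],[15,0],[39,20],[48,0]]
[[3,20],[8,0],[13,9],[15,0],[39,20],[48,0]]
[[3,20],[8,6],[13,9],[15,0],[39,20],[48,0]]
[[3,20],[8,13],[13,9],[15,0],[39,20],[48,0]]
[[3,20],[8,13],[13,9],[15,0],[24,14],[33,0],[39,20],[48,0]]
[[3,20],[8,13],[13,9],[15,0],[24,14],[33,0],[39,20],[48,16],[50,0]]
[[3,20],[8,13],[13,9],[15,0],[24,14],[33,0],[39,20],[48,16],[50,0]]
[[3,20],[8,13],[13,9],[15,0],[24,14],[33,0],[39,20],[48,16],[50,0]]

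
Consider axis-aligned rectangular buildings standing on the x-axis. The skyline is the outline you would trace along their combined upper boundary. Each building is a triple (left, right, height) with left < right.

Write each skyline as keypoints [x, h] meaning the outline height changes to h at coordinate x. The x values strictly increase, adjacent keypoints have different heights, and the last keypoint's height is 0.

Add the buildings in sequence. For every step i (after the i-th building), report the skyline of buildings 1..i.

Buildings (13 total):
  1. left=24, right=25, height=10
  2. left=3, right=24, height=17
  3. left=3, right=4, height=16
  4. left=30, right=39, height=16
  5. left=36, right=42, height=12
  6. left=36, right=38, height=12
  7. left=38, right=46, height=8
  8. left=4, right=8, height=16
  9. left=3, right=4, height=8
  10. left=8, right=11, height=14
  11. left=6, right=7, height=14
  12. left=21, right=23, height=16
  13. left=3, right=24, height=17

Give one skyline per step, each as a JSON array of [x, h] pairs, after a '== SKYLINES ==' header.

== SKYLINES ==
[[24,10],[25,0]]
[[3,17],[24,10],[25,0]]
[[3,17],[24,10],[25,0]]
[[3,17],[24,10],[25,0],[30,16],[39,0]]
[[3,17],[24,10],[25,0],[30,16],[39,12],[42,0]]
[[3,17],[24,10],[25,0],[30,16],[39,12],[42,0]]
[[3,17],[24,10],[25,0],[30,16],[39,12],[42,8],[46,0]]
[[3,17],[24,10],[25,0],[30,16],[39,12],[42,8],[46,0]]
[[3,17],[24,10],[25,0],[30,16],[39,12],[42,8],[46,0]]
[[3,17],[24,10],[25,0],[30,16],[39,12],[42,8],[46,0]]
[[3,17],[24,10],[25,0],[30,16],[39,12],[42,8],[46,0]]
[[3,17],[24,10],[25,0],[30,16],[39,12],[42,8],[46,0]]
[[3,17],[24,10],[25,0],[30,16],[39,12],[42,8],[46,0]]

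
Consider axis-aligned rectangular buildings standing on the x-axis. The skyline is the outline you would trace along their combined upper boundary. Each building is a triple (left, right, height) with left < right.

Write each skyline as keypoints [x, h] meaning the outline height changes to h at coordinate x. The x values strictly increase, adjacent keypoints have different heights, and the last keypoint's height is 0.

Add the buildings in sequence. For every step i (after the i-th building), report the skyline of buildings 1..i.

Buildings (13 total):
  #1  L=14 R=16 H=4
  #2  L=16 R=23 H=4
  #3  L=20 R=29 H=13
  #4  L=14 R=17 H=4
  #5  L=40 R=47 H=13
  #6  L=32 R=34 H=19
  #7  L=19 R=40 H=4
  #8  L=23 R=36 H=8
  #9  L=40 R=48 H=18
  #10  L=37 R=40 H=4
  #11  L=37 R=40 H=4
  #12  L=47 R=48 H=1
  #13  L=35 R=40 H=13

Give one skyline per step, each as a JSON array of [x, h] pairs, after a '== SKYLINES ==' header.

== SKYLINES ==
[[14,4],[16,0]]
[[14,4],[23,0]]
[[14,4],[20,13],[29,0]]
[[14,4],[20,13],[29,0]]
[[14,4],[20,13],[29,0],[40,13],[47,0]]
[[14,4],[20,13],[29,0],[32,19],[34,0],[40,13],[47,0]]
[[14,4],[20,13],[29,4],[32,19],[34,4],[40,13],[47,0]]
[[14,4],[20,13],[29,8],[32,19],[34,8],[36,4],[40,13],[47,0]]
[[14,4],[20,13],[29,8],[32,19],[34,8],[36,4],[40,18],[48,0]]
[[14,4],[20,13],[29,8],[32,19],[34,8],[36,4],[40,18],[48,0]]
[[14,4],[20,13],[29,8],[32,19],[34,8],[36,4],[40,18],[48,0]]
[[14,4],[20,13],[29,8],[32,19],[34,8],[36,4],[40,18],[48,0]]
[[14,4],[20,13],[29,8],[32,19],[34,8],[35,13],[40,18],[48,0]]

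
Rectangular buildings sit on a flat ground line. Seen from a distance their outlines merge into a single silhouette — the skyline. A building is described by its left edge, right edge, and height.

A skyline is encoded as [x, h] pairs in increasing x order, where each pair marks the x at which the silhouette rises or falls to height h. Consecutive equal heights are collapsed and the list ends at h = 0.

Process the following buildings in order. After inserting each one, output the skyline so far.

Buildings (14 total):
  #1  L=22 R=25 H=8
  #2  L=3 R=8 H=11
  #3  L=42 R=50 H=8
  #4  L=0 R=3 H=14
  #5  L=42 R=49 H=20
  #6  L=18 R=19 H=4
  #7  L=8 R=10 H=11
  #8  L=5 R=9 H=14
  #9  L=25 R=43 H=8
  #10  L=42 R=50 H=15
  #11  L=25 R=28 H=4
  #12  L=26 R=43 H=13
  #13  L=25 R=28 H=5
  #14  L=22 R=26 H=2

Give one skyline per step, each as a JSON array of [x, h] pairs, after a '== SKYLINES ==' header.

== SKYLINES ==
[[22,8],[25,0]]
[[3,11],[8,0],[22,8],[25,0]]
[[3,11],[8,0],[22,8],[25,0],[42,8],[50,0]]
[[0,14],[3,11],[8,0],[22,8],[25,0],[42,8],[50,0]]
[[0,14],[3,11],[8,0],[22,8],[25,0],[42,20],[49,8],[50,0]]
[[0,14],[3,11],[8,0],[18,4],[19,0],[22,8],[25,0],[42,20],[49,8],[50,0]]
[[0,14],[3,11],[10,0],[18,4],[19,0],[22,8],[25,0],[42,20],[49,8],[50,0]]
[[0,14],[3,11],[5,14],[9,11],[10,0],[18,4],[19,0],[22,8],[25,0],[42,20],[49,8],[50,0]]
[[0,14],[3,11],[5,14],[9,11],[10,0],[18,4],[19,0],[22,8],[42,20],[49,8],[50,0]]
[[0,14],[3,11],[5,14],[9,11],[10,0],[18,4],[19,0],[22,8],[42,20],[49,15],[50,0]]
[[0,14],[3,11],[5,14],[9,11],[10,0],[18,4],[19,0],[22,8],[42,20],[49,15],[50,0]]
[[0,14],[3,11],[5,14],[9,11],[10,0],[18,4],[19,0],[22,8],[26,13],[42,20],[49,15],[50,0]]
[[0,14],[3,11],[5,14],[9,11],[10,0],[18,4],[19,0],[22,8],[26,13],[42,20],[49,15],[50,0]]
[[0,14],[3,11],[5,14],[9,11],[10,0],[18,4],[19,0],[22,8],[26,13],[42,20],[49,15],[50,0]]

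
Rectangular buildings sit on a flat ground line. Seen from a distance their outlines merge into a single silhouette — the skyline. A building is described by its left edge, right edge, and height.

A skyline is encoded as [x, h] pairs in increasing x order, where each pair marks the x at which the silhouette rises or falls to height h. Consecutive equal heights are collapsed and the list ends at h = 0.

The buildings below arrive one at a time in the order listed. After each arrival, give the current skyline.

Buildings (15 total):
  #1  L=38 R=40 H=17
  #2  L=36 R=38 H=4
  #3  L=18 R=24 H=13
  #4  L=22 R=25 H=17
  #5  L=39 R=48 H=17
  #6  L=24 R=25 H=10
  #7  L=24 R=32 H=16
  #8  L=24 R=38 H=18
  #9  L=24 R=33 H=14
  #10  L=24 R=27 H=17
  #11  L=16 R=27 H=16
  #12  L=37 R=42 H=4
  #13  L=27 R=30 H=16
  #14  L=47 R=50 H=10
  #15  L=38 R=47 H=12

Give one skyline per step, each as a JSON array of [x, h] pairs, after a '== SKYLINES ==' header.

== SKYLINES ==
[[38,17],[40,0]]
[[36,4],[38,17],[40,0]]
[[18,13],[24,0],[36,4],[38,17],[40,0]]
[[18,13],[22,17],[25,0],[36,4],[38,17],[40,0]]
[[18,13],[22,17],[25,0],[36,4],[38,17],[48,0]]
[[18,13],[22,17],[25,0],[36,4],[38,17],[48,0]]
[[18,13],[22,17],[25,16],[32,0],[36,4],[38,17],[48,0]]
[[18,13],[22,17],[24,18],[38,17],[48,0]]
[[18,13],[22,17],[24,18],[38,17],[48,0]]
[[18,13],[22,17],[24,18],[38,17],[48,0]]
[[16,16],[22,17],[24,18],[38,17],[48,0]]
[[16,16],[22,17],[24,18],[38,17],[48,0]]
[[16,16],[22,17],[24,18],[38,17],[48,0]]
[[16,16],[22,17],[24,18],[38,17],[48,10],[50,0]]
[[16,16],[22,17],[24,18],[38,17],[48,10],[50,0]]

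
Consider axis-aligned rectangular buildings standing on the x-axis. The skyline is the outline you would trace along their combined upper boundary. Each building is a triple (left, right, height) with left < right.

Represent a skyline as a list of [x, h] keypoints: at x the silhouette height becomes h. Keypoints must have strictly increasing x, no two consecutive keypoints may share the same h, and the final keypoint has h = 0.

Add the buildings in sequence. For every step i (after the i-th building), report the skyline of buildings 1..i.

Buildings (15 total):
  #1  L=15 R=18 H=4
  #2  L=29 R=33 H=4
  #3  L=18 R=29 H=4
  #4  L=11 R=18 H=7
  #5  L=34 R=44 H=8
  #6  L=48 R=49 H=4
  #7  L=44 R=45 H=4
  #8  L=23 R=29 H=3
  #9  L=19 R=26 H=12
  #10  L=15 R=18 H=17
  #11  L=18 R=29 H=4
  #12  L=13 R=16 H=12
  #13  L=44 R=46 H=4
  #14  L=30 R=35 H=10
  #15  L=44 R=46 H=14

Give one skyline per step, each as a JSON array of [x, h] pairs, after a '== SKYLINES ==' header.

== SKYLINES ==
[[15,4],[18,0]]
[[15,4],[18,0],[29,4],[33,0]]
[[15,4],[33,0]]
[[11,7],[18,4],[33,0]]
[[11,7],[18,4],[33,0],[34,8],[44,0]]
[[11,7],[18,4],[33,0],[34,8],[44,0],[48,4],[49,0]]
[[11,7],[18,4],[33,0],[34,8],[44,4],[45,0],[48,4],[49,0]]
[[11,7],[18,4],[33,0],[34,8],[44,4],[45,0],[48,4],[49,0]]
[[11,7],[18,4],[19,12],[26,4],[33,0],[34,8],[44,4],[45,0],[48,4],[49,0]]
[[11,7],[15,17],[18,4],[19,12],[26,4],[33,0],[34,8],[44,4],[45,0],[48,4],[49,0]]
[[11,7],[15,17],[18,4],[19,12],[26,4],[33,0],[34,8],[44,4],[45,0],[48,4],[49,0]]
[[11,7],[13,12],[15,17],[18,4],[19,12],[26,4],[33,0],[34,8],[44,4],[45,0],[48,4],[49,0]]
[[11,7],[13,12],[15,17],[18,4],[19,12],[26,4],[33,0],[34,8],[44,4],[46,0],[48,4],[49,0]]
[[11,7],[13,12],[15,17],[18,4],[19,12],[26,4],[30,10],[35,8],[44,4],[46,0],[48,4],[49,0]]
[[11,7],[13,12],[15,17],[18,4],[19,12],[26,4],[30,10],[35,8],[44,14],[46,0],[48,4],[49,0]]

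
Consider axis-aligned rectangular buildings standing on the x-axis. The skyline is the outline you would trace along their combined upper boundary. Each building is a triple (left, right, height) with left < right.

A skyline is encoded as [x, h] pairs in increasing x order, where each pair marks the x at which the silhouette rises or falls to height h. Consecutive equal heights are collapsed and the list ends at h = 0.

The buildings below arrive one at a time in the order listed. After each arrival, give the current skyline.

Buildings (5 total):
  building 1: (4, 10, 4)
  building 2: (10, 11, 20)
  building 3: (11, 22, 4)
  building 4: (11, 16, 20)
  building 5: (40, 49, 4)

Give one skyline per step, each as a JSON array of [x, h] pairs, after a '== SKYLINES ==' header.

== SKYLINES ==
[[4,4],[10,0]]
[[4,4],[10,20],[11,0]]
[[4,4],[10,20],[11,4],[22,0]]
[[4,4],[10,20],[16,4],[22,0]]
[[4,4],[10,20],[16,4],[22,0],[40,4],[49,0]]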